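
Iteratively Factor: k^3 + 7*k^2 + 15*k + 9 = (k + 3)*(k^2 + 4*k + 3) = (k + 3)^2*(k + 1)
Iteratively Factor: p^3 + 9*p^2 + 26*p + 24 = (p + 3)*(p^2 + 6*p + 8) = (p + 2)*(p + 3)*(p + 4)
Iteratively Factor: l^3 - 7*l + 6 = (l - 1)*(l^2 + l - 6) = (l - 2)*(l - 1)*(l + 3)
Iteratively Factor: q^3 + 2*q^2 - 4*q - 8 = (q + 2)*(q^2 - 4) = (q - 2)*(q + 2)*(q + 2)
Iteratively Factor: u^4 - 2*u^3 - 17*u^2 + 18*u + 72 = (u - 3)*(u^3 + u^2 - 14*u - 24) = (u - 3)*(u + 3)*(u^2 - 2*u - 8) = (u - 3)*(u + 2)*(u + 3)*(u - 4)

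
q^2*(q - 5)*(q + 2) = q^4 - 3*q^3 - 10*q^2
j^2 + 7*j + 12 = (j + 3)*(j + 4)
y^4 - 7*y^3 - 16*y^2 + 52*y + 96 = (y - 8)*(y - 3)*(y + 2)^2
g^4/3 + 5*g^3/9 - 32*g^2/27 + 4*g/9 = g*(g/3 + 1)*(g - 2/3)^2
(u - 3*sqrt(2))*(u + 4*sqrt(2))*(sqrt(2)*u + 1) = sqrt(2)*u^3 + 3*u^2 - 23*sqrt(2)*u - 24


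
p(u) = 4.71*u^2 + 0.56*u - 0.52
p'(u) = 9.42*u + 0.56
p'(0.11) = 1.60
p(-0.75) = 1.71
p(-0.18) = -0.47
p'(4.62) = 44.08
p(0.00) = -0.52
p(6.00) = 172.40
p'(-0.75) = -6.50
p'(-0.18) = -1.14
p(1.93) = 18.11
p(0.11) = -0.40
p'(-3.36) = -31.09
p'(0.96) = 9.60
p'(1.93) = 18.74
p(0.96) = 4.36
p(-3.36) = 50.77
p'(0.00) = 0.56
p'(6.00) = 57.08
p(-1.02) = 3.81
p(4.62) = 102.60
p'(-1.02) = -9.05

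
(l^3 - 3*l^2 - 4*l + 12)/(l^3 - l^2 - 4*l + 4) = (l - 3)/(l - 1)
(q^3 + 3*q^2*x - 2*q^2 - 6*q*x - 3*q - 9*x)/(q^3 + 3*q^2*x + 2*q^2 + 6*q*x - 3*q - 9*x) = (q^2 - 2*q - 3)/(q^2 + 2*q - 3)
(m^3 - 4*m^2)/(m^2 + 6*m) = m*(m - 4)/(m + 6)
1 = 1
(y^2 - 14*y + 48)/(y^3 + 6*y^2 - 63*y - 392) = (y - 6)/(y^2 + 14*y + 49)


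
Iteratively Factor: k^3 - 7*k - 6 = (k + 1)*(k^2 - k - 6) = (k + 1)*(k + 2)*(k - 3)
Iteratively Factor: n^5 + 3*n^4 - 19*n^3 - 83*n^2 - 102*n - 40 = (n + 1)*(n^4 + 2*n^3 - 21*n^2 - 62*n - 40) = (n - 5)*(n + 1)*(n^3 + 7*n^2 + 14*n + 8) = (n - 5)*(n + 1)*(n + 4)*(n^2 + 3*n + 2) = (n - 5)*(n + 1)*(n + 2)*(n + 4)*(n + 1)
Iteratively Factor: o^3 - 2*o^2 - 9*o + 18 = (o - 3)*(o^2 + o - 6) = (o - 3)*(o - 2)*(o + 3)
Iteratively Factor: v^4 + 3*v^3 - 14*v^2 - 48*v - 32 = (v + 1)*(v^3 + 2*v^2 - 16*v - 32) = (v + 1)*(v + 4)*(v^2 - 2*v - 8) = (v - 4)*(v + 1)*(v + 4)*(v + 2)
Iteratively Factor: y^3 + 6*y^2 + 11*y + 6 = (y + 2)*(y^2 + 4*y + 3) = (y + 2)*(y + 3)*(y + 1)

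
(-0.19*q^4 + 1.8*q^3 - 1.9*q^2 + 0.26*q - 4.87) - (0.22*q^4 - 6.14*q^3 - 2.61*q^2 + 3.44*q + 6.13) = -0.41*q^4 + 7.94*q^3 + 0.71*q^2 - 3.18*q - 11.0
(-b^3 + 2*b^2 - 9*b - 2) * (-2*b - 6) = 2*b^4 + 2*b^3 + 6*b^2 + 58*b + 12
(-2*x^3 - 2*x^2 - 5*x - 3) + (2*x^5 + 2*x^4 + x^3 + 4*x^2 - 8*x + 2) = 2*x^5 + 2*x^4 - x^3 + 2*x^2 - 13*x - 1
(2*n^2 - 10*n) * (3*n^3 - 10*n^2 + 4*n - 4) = 6*n^5 - 50*n^4 + 108*n^3 - 48*n^2 + 40*n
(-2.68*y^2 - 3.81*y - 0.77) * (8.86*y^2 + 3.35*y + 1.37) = -23.7448*y^4 - 42.7346*y^3 - 23.2573*y^2 - 7.7992*y - 1.0549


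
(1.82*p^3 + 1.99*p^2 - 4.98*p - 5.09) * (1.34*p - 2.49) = 2.4388*p^4 - 1.8652*p^3 - 11.6283*p^2 + 5.5796*p + 12.6741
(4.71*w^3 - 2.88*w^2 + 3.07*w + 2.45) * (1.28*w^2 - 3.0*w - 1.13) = 6.0288*w^5 - 17.8164*w^4 + 7.2473*w^3 - 2.8196*w^2 - 10.8191*w - 2.7685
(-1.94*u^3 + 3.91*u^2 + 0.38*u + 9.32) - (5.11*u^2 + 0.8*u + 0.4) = -1.94*u^3 - 1.2*u^2 - 0.42*u + 8.92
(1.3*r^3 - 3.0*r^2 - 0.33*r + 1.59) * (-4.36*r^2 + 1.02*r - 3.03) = -5.668*r^5 + 14.406*r^4 - 5.5602*r^3 + 1.821*r^2 + 2.6217*r - 4.8177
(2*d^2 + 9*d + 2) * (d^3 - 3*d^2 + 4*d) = 2*d^5 + 3*d^4 - 17*d^3 + 30*d^2 + 8*d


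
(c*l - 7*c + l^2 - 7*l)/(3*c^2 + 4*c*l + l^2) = (l - 7)/(3*c + l)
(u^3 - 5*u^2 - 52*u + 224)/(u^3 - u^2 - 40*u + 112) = (u - 8)/(u - 4)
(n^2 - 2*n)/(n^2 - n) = (n - 2)/(n - 1)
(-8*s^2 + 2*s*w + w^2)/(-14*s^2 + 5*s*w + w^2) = (4*s + w)/(7*s + w)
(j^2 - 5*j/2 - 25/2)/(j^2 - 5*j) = (j + 5/2)/j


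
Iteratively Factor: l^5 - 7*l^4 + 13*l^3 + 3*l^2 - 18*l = (l + 1)*(l^4 - 8*l^3 + 21*l^2 - 18*l) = (l - 2)*(l + 1)*(l^3 - 6*l^2 + 9*l) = (l - 3)*(l - 2)*(l + 1)*(l^2 - 3*l) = (l - 3)^2*(l - 2)*(l + 1)*(l)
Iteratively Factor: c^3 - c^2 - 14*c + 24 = (c + 4)*(c^2 - 5*c + 6) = (c - 3)*(c + 4)*(c - 2)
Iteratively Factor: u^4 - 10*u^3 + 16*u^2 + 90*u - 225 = (u - 5)*(u^3 - 5*u^2 - 9*u + 45) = (u - 5)*(u + 3)*(u^2 - 8*u + 15) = (u - 5)^2*(u + 3)*(u - 3)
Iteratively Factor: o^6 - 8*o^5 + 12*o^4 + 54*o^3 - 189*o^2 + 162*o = (o - 2)*(o^5 - 6*o^4 + 54*o^2 - 81*o) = o*(o - 2)*(o^4 - 6*o^3 + 54*o - 81) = o*(o - 3)*(o - 2)*(o^3 - 3*o^2 - 9*o + 27) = o*(o - 3)^2*(o - 2)*(o^2 - 9) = o*(o - 3)^3*(o - 2)*(o + 3)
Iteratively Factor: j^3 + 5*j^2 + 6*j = (j)*(j^2 + 5*j + 6) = j*(j + 2)*(j + 3)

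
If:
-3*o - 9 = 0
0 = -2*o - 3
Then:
No Solution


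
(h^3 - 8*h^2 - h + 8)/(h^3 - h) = (h - 8)/h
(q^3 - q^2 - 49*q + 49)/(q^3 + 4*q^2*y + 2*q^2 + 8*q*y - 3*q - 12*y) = (q^2 - 49)/(q^2 + 4*q*y + 3*q + 12*y)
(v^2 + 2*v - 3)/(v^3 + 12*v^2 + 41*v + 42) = (v - 1)/(v^2 + 9*v + 14)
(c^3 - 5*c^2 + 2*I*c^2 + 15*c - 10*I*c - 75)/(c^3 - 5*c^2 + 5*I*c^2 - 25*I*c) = (c - 3*I)/c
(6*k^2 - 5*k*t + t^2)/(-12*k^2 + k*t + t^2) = (-2*k + t)/(4*k + t)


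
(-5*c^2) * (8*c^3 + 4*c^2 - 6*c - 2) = -40*c^5 - 20*c^4 + 30*c^3 + 10*c^2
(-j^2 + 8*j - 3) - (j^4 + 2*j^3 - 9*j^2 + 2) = -j^4 - 2*j^3 + 8*j^2 + 8*j - 5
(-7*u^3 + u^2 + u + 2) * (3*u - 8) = -21*u^4 + 59*u^3 - 5*u^2 - 2*u - 16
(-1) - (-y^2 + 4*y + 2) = y^2 - 4*y - 3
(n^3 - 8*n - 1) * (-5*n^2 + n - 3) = -5*n^5 + n^4 + 37*n^3 - 3*n^2 + 23*n + 3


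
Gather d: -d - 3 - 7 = -d - 10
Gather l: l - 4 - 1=l - 5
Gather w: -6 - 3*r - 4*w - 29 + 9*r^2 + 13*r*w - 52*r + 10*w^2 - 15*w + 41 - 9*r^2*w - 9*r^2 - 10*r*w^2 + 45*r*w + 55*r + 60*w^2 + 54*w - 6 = w^2*(70 - 10*r) + w*(-9*r^2 + 58*r + 35)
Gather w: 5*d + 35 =5*d + 35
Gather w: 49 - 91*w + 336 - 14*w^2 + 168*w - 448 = -14*w^2 + 77*w - 63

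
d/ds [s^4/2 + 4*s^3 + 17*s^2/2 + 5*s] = 2*s^3 + 12*s^2 + 17*s + 5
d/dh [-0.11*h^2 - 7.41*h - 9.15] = -0.22*h - 7.41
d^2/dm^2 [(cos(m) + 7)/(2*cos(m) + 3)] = 11*(3*cos(m) - cos(2*m) + 3)/(2*cos(m) + 3)^3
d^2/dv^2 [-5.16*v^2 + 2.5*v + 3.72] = -10.3200000000000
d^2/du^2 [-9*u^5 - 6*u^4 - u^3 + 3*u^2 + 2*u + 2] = -180*u^3 - 72*u^2 - 6*u + 6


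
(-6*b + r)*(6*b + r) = -36*b^2 + r^2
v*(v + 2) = v^2 + 2*v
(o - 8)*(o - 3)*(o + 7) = o^3 - 4*o^2 - 53*o + 168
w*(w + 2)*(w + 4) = w^3 + 6*w^2 + 8*w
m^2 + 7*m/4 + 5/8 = (m + 1/2)*(m + 5/4)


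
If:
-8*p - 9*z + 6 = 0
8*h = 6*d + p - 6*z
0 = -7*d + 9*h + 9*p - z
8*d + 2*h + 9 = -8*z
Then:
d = -4759/3846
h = -1541/1282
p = 183/641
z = 794/1923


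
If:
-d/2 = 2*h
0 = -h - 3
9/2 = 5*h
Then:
No Solution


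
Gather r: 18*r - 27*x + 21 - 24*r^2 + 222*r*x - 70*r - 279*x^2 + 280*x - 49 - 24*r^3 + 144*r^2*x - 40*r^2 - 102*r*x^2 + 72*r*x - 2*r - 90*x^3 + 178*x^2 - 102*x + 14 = -24*r^3 + r^2*(144*x - 64) + r*(-102*x^2 + 294*x - 54) - 90*x^3 - 101*x^2 + 151*x - 14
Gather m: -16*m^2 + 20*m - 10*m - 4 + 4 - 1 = -16*m^2 + 10*m - 1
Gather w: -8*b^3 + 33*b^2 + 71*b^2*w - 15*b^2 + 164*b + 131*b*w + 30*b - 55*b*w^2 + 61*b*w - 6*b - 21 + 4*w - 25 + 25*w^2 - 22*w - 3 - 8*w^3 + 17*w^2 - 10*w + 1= -8*b^3 + 18*b^2 + 188*b - 8*w^3 + w^2*(42 - 55*b) + w*(71*b^2 + 192*b - 28) - 48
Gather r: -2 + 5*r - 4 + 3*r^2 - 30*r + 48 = 3*r^2 - 25*r + 42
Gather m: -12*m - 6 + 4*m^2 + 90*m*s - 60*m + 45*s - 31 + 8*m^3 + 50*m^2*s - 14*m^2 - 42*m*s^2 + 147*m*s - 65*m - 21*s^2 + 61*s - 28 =8*m^3 + m^2*(50*s - 10) + m*(-42*s^2 + 237*s - 137) - 21*s^2 + 106*s - 65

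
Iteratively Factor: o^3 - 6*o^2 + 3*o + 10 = (o - 2)*(o^2 - 4*o - 5) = (o - 2)*(o + 1)*(o - 5)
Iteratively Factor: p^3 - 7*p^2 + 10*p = (p - 5)*(p^2 - 2*p) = (p - 5)*(p - 2)*(p)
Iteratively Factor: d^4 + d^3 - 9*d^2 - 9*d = (d - 3)*(d^3 + 4*d^2 + 3*d) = d*(d - 3)*(d^2 + 4*d + 3) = d*(d - 3)*(d + 3)*(d + 1)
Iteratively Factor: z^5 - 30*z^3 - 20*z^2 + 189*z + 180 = (z - 5)*(z^4 + 5*z^3 - 5*z^2 - 45*z - 36) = (z - 5)*(z + 4)*(z^3 + z^2 - 9*z - 9) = (z - 5)*(z + 3)*(z + 4)*(z^2 - 2*z - 3) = (z - 5)*(z + 1)*(z + 3)*(z + 4)*(z - 3)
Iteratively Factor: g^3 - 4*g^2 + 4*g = (g - 2)*(g^2 - 2*g) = g*(g - 2)*(g - 2)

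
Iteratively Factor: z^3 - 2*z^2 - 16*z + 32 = (z - 2)*(z^2 - 16) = (z - 2)*(z + 4)*(z - 4)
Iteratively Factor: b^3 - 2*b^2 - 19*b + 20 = (b - 1)*(b^2 - b - 20) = (b - 1)*(b + 4)*(b - 5)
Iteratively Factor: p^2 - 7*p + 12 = (p - 4)*(p - 3)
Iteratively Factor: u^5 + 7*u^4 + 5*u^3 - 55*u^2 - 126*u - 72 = (u + 2)*(u^4 + 5*u^3 - 5*u^2 - 45*u - 36) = (u - 3)*(u + 2)*(u^3 + 8*u^2 + 19*u + 12) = (u - 3)*(u + 1)*(u + 2)*(u^2 + 7*u + 12) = (u - 3)*(u + 1)*(u + 2)*(u + 3)*(u + 4)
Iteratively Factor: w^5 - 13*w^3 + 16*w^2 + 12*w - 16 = (w - 2)*(w^4 + 2*w^3 - 9*w^2 - 2*w + 8) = (w - 2)*(w + 1)*(w^3 + w^2 - 10*w + 8) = (w - 2)*(w - 1)*(w + 1)*(w^2 + 2*w - 8) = (w - 2)^2*(w - 1)*(w + 1)*(w + 4)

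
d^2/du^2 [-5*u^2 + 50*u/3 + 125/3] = -10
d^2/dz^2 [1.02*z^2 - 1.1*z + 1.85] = 2.04000000000000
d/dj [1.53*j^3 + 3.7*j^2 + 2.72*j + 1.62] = 4.59*j^2 + 7.4*j + 2.72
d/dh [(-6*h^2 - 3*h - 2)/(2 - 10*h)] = (30*h^2 - 12*h - 13)/(2*(25*h^2 - 10*h + 1))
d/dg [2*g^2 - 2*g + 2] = 4*g - 2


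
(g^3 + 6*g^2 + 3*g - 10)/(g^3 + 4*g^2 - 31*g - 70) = (g^2 + 4*g - 5)/(g^2 + 2*g - 35)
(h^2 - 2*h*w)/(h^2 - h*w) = (h - 2*w)/(h - w)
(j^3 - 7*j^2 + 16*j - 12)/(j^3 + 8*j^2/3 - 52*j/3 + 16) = 3*(j^2 - 5*j + 6)/(3*j^2 + 14*j - 24)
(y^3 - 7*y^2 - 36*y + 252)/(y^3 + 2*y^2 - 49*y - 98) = (y^2 - 36)/(y^2 + 9*y + 14)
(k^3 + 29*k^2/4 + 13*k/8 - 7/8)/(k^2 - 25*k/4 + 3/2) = (2*k^2 + 15*k + 7)/(2*(k - 6))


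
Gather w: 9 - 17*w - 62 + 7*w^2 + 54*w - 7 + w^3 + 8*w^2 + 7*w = w^3 + 15*w^2 + 44*w - 60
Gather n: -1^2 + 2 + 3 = 4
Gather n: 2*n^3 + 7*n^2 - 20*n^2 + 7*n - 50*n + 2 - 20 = 2*n^3 - 13*n^2 - 43*n - 18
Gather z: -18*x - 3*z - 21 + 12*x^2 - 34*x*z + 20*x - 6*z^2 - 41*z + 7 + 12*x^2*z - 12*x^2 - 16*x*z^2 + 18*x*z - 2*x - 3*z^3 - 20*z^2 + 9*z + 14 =-3*z^3 + z^2*(-16*x - 26) + z*(12*x^2 - 16*x - 35)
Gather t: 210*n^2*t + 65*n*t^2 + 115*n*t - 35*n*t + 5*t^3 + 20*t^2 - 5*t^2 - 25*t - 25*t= 5*t^3 + t^2*(65*n + 15) + t*(210*n^2 + 80*n - 50)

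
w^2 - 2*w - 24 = (w - 6)*(w + 4)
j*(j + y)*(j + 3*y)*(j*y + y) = j^4*y + 4*j^3*y^2 + j^3*y + 3*j^2*y^3 + 4*j^2*y^2 + 3*j*y^3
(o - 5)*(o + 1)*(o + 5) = o^3 + o^2 - 25*o - 25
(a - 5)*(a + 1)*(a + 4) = a^3 - 21*a - 20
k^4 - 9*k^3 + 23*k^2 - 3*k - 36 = (k - 4)*(k - 3)^2*(k + 1)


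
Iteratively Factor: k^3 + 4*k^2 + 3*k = (k + 1)*(k^2 + 3*k) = (k + 1)*(k + 3)*(k)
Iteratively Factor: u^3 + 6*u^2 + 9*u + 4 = (u + 1)*(u^2 + 5*u + 4) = (u + 1)^2*(u + 4)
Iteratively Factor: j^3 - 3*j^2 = (j)*(j^2 - 3*j) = j^2*(j - 3)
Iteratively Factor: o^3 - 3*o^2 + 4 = (o - 2)*(o^2 - o - 2) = (o - 2)^2*(o + 1)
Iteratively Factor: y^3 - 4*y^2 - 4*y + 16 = (y + 2)*(y^2 - 6*y + 8) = (y - 4)*(y + 2)*(y - 2)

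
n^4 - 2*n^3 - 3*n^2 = n^2*(n - 3)*(n + 1)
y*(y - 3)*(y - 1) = y^3 - 4*y^2 + 3*y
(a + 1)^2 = a^2 + 2*a + 1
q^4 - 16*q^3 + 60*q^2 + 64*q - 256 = (q - 8)^2*(q - 2)*(q + 2)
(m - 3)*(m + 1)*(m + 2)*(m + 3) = m^4 + 3*m^3 - 7*m^2 - 27*m - 18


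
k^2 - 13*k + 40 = (k - 8)*(k - 5)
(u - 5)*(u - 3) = u^2 - 8*u + 15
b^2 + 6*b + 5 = (b + 1)*(b + 5)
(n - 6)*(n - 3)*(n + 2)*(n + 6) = n^4 - n^3 - 42*n^2 + 36*n + 216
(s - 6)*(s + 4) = s^2 - 2*s - 24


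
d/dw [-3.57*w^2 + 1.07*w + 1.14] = 1.07 - 7.14*w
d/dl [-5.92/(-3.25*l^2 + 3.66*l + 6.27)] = (21.6672 - 38.48*l)/(-3.25*l^2 + 3.66*l + 6.27)^2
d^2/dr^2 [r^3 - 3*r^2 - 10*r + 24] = 6*r - 6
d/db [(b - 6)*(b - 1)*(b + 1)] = 3*b^2 - 12*b - 1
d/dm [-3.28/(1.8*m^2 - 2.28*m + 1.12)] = (11.808*m - 7.4784)/(1.8*m^2 - 2.28*m + 1.12)^2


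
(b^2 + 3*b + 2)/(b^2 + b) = (b + 2)/b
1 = 1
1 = 1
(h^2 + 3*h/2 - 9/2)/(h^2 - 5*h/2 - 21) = (-2*h^2 - 3*h + 9)/(-2*h^2 + 5*h + 42)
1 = 1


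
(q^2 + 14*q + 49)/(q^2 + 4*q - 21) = (q + 7)/(q - 3)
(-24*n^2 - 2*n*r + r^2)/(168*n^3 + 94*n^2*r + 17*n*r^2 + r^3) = (-6*n + r)/(42*n^2 + 13*n*r + r^2)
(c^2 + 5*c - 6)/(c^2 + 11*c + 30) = (c - 1)/(c + 5)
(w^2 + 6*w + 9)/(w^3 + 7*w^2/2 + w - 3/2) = 2*(w + 3)/(2*w^2 + w - 1)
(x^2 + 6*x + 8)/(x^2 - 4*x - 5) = (x^2 + 6*x + 8)/(x^2 - 4*x - 5)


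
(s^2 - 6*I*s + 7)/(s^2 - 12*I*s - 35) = (s + I)/(s - 5*I)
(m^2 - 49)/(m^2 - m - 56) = (m - 7)/(m - 8)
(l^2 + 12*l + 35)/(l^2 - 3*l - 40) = (l + 7)/(l - 8)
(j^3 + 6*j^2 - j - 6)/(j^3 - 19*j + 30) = (j^3 + 6*j^2 - j - 6)/(j^3 - 19*j + 30)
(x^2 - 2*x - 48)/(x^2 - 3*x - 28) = (-x^2 + 2*x + 48)/(-x^2 + 3*x + 28)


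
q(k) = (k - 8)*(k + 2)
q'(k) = 2*k - 6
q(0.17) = -16.99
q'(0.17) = -5.66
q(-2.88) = 9.57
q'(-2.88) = -11.76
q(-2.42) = 4.38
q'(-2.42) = -10.84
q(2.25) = -24.44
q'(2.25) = -1.50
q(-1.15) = -7.78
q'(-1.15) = -8.30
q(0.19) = -17.10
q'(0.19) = -5.62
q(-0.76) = -10.86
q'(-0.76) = -7.52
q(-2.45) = 4.70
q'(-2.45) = -10.90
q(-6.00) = 56.00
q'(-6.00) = -18.00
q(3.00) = -25.00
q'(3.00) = 0.00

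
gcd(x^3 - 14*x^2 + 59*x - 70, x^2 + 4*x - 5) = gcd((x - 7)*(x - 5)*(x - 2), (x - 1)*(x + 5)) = 1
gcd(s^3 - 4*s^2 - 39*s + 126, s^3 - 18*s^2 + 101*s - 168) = s^2 - 10*s + 21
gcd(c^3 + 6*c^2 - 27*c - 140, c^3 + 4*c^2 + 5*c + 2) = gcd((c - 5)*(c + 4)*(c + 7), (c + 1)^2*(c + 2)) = 1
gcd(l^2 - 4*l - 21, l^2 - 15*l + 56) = l - 7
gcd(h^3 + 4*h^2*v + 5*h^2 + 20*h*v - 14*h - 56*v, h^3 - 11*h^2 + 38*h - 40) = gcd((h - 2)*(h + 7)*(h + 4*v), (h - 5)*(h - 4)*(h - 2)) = h - 2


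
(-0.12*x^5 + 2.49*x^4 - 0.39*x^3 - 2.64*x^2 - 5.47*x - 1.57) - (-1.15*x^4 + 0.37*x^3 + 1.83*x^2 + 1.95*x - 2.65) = -0.12*x^5 + 3.64*x^4 - 0.76*x^3 - 4.47*x^2 - 7.42*x + 1.08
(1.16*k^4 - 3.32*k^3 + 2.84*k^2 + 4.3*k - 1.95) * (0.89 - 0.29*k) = -0.3364*k^5 + 1.9952*k^4 - 3.7784*k^3 + 1.2806*k^2 + 4.3925*k - 1.7355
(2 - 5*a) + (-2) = -5*a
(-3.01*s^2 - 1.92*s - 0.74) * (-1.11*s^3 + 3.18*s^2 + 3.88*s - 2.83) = 3.3411*s^5 - 7.4406*s^4 - 16.963*s^3 - 1.2845*s^2 + 2.5624*s + 2.0942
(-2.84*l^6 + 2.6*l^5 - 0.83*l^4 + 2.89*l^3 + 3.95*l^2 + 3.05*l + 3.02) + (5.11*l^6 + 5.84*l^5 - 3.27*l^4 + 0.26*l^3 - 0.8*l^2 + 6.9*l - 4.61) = 2.27*l^6 + 8.44*l^5 - 4.1*l^4 + 3.15*l^3 + 3.15*l^2 + 9.95*l - 1.59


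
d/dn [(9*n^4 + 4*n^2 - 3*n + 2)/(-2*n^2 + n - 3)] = (-36*n^5 + 27*n^4 - 108*n^3 - 2*n^2 - 16*n + 7)/(4*n^4 - 4*n^3 + 13*n^2 - 6*n + 9)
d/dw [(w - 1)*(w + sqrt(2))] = 2*w - 1 + sqrt(2)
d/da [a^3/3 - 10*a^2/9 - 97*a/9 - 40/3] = a^2 - 20*a/9 - 97/9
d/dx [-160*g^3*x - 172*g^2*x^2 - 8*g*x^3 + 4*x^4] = -160*g^3 - 344*g^2*x - 24*g*x^2 + 16*x^3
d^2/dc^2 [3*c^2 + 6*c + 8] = 6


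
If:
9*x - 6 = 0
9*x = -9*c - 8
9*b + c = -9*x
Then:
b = -40/81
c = -14/9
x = 2/3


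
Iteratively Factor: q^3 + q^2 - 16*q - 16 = (q + 4)*(q^2 - 3*q - 4) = (q + 1)*(q + 4)*(q - 4)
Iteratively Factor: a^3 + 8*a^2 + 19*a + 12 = (a + 1)*(a^2 + 7*a + 12) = (a + 1)*(a + 4)*(a + 3)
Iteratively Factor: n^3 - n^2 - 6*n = (n)*(n^2 - n - 6) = n*(n - 3)*(n + 2)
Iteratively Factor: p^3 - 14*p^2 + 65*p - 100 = (p - 5)*(p^2 - 9*p + 20) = (p - 5)*(p - 4)*(p - 5)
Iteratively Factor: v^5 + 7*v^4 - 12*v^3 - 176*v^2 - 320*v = (v + 4)*(v^4 + 3*v^3 - 24*v^2 - 80*v) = (v + 4)^2*(v^3 - v^2 - 20*v) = v*(v + 4)^2*(v^2 - v - 20) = v*(v - 5)*(v + 4)^2*(v + 4)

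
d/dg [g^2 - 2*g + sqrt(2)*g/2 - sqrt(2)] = 2*g - 2 + sqrt(2)/2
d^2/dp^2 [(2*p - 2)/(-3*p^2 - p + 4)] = -36/(27*p^3 + 108*p^2 + 144*p + 64)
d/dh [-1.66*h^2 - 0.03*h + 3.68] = -3.32*h - 0.03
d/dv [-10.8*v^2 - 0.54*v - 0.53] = -21.6*v - 0.54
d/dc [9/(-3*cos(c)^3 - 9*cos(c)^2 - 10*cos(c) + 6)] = 9*(9*sin(c)^2 - 18*cos(c) - 19)*sin(c)/(3*cos(c)^3 + 9*cos(c)^2 + 10*cos(c) - 6)^2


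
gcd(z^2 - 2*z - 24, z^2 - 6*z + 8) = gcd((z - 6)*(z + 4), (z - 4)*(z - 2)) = 1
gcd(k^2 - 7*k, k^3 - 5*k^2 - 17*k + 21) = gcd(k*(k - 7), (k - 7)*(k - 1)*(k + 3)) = k - 7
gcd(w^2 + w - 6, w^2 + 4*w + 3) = w + 3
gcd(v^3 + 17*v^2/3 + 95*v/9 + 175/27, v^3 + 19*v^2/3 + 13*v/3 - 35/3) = v + 7/3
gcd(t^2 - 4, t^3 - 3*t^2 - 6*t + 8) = t + 2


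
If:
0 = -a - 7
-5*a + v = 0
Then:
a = -7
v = -35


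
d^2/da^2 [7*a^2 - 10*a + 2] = 14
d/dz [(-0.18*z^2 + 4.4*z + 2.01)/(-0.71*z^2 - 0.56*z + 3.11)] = (3.2248*z^2 + 1.7346*z + 14.8096)/(0.5041*z^4 + 0.7952*z^3 - 4.1026*z^2 - 3.4832*z + 9.6721)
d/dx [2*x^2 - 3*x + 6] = 4*x - 3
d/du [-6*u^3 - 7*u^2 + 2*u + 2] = -18*u^2 - 14*u + 2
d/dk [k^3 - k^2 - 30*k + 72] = 3*k^2 - 2*k - 30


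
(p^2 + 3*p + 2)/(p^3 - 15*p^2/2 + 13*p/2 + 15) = 2*(p + 2)/(2*p^2 - 17*p + 30)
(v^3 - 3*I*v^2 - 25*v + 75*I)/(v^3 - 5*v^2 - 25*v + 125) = (v - 3*I)/(v - 5)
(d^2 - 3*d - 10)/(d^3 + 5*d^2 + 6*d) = (d - 5)/(d*(d + 3))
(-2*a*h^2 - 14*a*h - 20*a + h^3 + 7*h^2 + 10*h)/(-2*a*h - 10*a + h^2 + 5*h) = h + 2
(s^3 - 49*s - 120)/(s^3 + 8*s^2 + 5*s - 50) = (s^2 - 5*s - 24)/(s^2 + 3*s - 10)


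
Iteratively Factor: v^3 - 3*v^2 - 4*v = (v - 4)*(v^2 + v) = (v - 4)*(v + 1)*(v)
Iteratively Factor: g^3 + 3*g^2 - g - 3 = (g + 1)*(g^2 + 2*g - 3) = (g - 1)*(g + 1)*(g + 3)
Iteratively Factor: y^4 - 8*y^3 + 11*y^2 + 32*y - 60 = (y - 2)*(y^3 - 6*y^2 - y + 30) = (y - 2)*(y + 2)*(y^2 - 8*y + 15) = (y - 3)*(y - 2)*(y + 2)*(y - 5)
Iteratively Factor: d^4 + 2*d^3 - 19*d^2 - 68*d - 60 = (d + 2)*(d^3 - 19*d - 30) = (d + 2)^2*(d^2 - 2*d - 15) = (d + 2)^2*(d + 3)*(d - 5)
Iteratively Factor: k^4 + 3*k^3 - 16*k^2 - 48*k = (k - 4)*(k^3 + 7*k^2 + 12*k) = k*(k - 4)*(k^2 + 7*k + 12) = k*(k - 4)*(k + 3)*(k + 4)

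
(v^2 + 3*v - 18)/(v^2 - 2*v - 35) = (-v^2 - 3*v + 18)/(-v^2 + 2*v + 35)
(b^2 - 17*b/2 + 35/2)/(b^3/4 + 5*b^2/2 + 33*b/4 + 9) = 2*(2*b^2 - 17*b + 35)/(b^3 + 10*b^2 + 33*b + 36)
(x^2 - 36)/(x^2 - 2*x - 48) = (x - 6)/(x - 8)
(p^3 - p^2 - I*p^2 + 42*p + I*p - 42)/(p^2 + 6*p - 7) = (p^2 - I*p + 42)/(p + 7)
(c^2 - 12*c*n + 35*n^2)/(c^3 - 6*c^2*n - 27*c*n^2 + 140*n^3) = (c - 5*n)/(c^2 + c*n - 20*n^2)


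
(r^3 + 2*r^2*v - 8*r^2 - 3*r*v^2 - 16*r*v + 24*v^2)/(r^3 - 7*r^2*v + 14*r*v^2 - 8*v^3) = (r^2 + 3*r*v - 8*r - 24*v)/(r^2 - 6*r*v + 8*v^2)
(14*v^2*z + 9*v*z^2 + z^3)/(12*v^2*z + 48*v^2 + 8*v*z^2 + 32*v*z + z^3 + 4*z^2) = z*(7*v + z)/(6*v*z + 24*v + z^2 + 4*z)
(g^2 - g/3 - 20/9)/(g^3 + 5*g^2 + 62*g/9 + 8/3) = (3*g - 5)/(3*g^2 + 11*g + 6)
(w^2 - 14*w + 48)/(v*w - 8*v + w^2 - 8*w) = (w - 6)/(v + w)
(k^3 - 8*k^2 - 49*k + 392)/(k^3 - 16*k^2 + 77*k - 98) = (k^2 - k - 56)/(k^2 - 9*k + 14)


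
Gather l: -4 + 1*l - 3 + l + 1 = 2*l - 6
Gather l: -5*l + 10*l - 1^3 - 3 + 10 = 5*l + 6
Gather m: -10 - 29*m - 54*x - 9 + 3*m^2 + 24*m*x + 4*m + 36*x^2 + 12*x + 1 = 3*m^2 + m*(24*x - 25) + 36*x^2 - 42*x - 18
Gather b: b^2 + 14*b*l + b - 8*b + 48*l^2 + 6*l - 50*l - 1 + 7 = b^2 + b*(14*l - 7) + 48*l^2 - 44*l + 6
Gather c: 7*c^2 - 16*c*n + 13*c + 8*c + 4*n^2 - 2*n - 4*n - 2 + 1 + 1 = 7*c^2 + c*(21 - 16*n) + 4*n^2 - 6*n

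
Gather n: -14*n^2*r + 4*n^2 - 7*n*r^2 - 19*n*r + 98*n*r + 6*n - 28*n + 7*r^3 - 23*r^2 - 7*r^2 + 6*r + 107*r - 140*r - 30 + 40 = n^2*(4 - 14*r) + n*(-7*r^2 + 79*r - 22) + 7*r^3 - 30*r^2 - 27*r + 10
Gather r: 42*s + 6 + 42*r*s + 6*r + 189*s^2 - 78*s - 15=r*(42*s + 6) + 189*s^2 - 36*s - 9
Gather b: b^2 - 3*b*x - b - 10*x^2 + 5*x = b^2 + b*(-3*x - 1) - 10*x^2 + 5*x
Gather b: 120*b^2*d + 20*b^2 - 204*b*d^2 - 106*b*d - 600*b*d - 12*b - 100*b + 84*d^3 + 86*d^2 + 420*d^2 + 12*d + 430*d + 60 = b^2*(120*d + 20) + b*(-204*d^2 - 706*d - 112) + 84*d^3 + 506*d^2 + 442*d + 60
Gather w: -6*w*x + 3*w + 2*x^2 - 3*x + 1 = w*(3 - 6*x) + 2*x^2 - 3*x + 1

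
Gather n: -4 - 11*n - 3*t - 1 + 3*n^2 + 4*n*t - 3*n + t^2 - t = 3*n^2 + n*(4*t - 14) + t^2 - 4*t - 5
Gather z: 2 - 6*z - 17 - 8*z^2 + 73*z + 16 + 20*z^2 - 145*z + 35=12*z^2 - 78*z + 36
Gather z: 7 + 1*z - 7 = z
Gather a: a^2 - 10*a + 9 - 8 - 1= a^2 - 10*a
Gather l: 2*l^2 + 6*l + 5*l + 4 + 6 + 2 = 2*l^2 + 11*l + 12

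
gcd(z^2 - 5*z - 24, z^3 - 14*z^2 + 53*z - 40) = z - 8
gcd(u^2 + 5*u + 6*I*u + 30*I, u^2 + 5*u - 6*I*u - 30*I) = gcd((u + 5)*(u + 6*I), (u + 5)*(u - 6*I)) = u + 5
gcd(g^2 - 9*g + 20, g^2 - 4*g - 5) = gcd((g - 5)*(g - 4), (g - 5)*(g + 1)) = g - 5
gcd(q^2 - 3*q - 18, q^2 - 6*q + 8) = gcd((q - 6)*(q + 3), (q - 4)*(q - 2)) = 1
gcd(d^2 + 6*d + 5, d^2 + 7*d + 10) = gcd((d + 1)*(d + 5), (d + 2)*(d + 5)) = d + 5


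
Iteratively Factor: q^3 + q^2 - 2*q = (q - 1)*(q^2 + 2*q) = (q - 1)*(q + 2)*(q)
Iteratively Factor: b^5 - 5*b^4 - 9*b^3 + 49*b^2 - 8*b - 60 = (b - 2)*(b^4 - 3*b^3 - 15*b^2 + 19*b + 30) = (b - 2)*(b + 3)*(b^3 - 6*b^2 + 3*b + 10) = (b - 5)*(b - 2)*(b + 3)*(b^2 - b - 2) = (b - 5)*(b - 2)*(b + 1)*(b + 3)*(b - 2)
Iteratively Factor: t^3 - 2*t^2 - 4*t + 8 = (t + 2)*(t^2 - 4*t + 4) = (t - 2)*(t + 2)*(t - 2)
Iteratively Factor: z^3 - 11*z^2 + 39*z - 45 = (z - 3)*(z^2 - 8*z + 15) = (z - 5)*(z - 3)*(z - 3)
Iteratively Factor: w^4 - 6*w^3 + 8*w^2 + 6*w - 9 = (w - 1)*(w^3 - 5*w^2 + 3*w + 9) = (w - 3)*(w - 1)*(w^2 - 2*w - 3) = (w - 3)*(w - 1)*(w + 1)*(w - 3)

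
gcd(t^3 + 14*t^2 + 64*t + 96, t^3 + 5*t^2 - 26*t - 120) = t^2 + 10*t + 24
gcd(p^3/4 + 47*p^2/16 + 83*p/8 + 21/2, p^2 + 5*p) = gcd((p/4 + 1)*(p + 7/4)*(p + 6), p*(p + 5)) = 1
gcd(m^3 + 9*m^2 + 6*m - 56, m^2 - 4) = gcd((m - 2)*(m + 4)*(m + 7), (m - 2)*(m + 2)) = m - 2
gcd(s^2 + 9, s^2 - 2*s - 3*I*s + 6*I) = s - 3*I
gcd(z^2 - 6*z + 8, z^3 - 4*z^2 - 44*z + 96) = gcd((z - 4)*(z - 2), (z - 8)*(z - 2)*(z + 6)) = z - 2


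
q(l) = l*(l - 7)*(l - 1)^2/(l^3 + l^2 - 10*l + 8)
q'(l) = l*(l - 7)*(l - 1)^2*(-3*l^2 - 2*l + 10)/(l^3 + l^2 - 10*l + 8)^2 + l*(l - 7)*(2*l - 2)/(l^3 + l^2 - 10*l + 8) + l*(l - 1)^2/(l^3 + l^2 - 10*l + 8) + (l - 7)*(l - 1)^2/(l^3 + l^2 - 10*l + 8)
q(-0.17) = 0.17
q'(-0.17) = -1.15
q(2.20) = -10.22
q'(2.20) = 41.71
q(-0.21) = 0.22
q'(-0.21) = -1.21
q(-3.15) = 30.31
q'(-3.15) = -49.69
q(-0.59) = 0.81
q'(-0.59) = -1.90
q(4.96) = -1.51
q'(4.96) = 0.73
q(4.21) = -2.08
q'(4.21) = 0.80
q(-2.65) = 14.87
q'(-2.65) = -19.04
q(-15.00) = -28.24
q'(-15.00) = 0.70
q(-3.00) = 24.00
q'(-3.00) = -35.60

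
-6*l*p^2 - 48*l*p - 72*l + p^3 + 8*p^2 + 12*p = (-6*l + p)*(p + 2)*(p + 6)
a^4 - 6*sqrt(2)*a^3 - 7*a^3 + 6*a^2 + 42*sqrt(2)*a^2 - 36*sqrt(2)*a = a*(a - 6)*(a - 1)*(a - 6*sqrt(2))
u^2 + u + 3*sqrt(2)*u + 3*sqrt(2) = (u + 1)*(u + 3*sqrt(2))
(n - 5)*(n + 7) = n^2 + 2*n - 35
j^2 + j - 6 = (j - 2)*(j + 3)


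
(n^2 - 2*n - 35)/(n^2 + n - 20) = (n - 7)/(n - 4)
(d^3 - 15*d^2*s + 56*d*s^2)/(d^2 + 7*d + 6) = d*(d^2 - 15*d*s + 56*s^2)/(d^2 + 7*d + 6)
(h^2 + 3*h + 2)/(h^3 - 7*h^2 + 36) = (h + 1)/(h^2 - 9*h + 18)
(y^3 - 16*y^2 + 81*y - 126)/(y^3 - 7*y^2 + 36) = (y - 7)/(y + 2)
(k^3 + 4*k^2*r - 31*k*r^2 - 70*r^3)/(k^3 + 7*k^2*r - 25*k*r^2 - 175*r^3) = (k + 2*r)/(k + 5*r)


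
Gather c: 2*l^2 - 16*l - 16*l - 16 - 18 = 2*l^2 - 32*l - 34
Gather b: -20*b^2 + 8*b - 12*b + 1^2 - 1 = -20*b^2 - 4*b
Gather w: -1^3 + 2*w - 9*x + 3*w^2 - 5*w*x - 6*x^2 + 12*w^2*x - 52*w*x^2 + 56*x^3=w^2*(12*x + 3) + w*(-52*x^2 - 5*x + 2) + 56*x^3 - 6*x^2 - 9*x - 1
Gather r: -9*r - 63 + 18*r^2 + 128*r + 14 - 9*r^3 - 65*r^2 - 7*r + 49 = -9*r^3 - 47*r^2 + 112*r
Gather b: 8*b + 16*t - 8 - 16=8*b + 16*t - 24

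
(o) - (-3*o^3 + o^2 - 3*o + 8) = 3*o^3 - o^2 + 4*o - 8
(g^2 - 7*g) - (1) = g^2 - 7*g - 1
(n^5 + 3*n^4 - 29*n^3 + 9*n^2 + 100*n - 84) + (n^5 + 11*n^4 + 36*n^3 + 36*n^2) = 2*n^5 + 14*n^4 + 7*n^3 + 45*n^2 + 100*n - 84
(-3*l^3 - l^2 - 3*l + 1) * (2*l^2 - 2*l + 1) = -6*l^5 + 4*l^4 - 7*l^3 + 7*l^2 - 5*l + 1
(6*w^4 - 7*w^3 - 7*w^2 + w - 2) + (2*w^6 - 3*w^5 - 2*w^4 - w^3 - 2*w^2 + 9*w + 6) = 2*w^6 - 3*w^5 + 4*w^4 - 8*w^3 - 9*w^2 + 10*w + 4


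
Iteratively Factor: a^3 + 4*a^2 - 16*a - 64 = (a + 4)*(a^2 - 16) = (a + 4)^2*(a - 4)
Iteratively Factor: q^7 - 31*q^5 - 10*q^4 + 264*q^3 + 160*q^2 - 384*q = (q + 3)*(q^6 - 3*q^5 - 22*q^4 + 56*q^3 + 96*q^2 - 128*q) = (q - 4)*(q + 3)*(q^5 + q^4 - 18*q^3 - 16*q^2 + 32*q) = q*(q - 4)*(q + 3)*(q^4 + q^3 - 18*q^2 - 16*q + 32) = q*(q - 4)*(q - 1)*(q + 3)*(q^3 + 2*q^2 - 16*q - 32) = q*(q - 4)*(q - 1)*(q + 3)*(q + 4)*(q^2 - 2*q - 8) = q*(q - 4)*(q - 1)*(q + 2)*(q + 3)*(q + 4)*(q - 4)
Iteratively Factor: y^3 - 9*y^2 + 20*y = (y - 5)*(y^2 - 4*y) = y*(y - 5)*(y - 4)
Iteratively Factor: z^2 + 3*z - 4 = (z - 1)*(z + 4)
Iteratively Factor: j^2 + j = (j + 1)*(j)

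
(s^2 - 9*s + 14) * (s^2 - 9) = s^4 - 9*s^3 + 5*s^2 + 81*s - 126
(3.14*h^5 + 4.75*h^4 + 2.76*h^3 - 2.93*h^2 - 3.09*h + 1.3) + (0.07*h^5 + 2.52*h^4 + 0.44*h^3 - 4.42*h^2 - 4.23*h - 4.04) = 3.21*h^5 + 7.27*h^4 + 3.2*h^3 - 7.35*h^2 - 7.32*h - 2.74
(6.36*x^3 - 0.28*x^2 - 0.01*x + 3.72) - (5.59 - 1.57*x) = 6.36*x^3 - 0.28*x^2 + 1.56*x - 1.87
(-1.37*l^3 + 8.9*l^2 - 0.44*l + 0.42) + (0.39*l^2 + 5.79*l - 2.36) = -1.37*l^3 + 9.29*l^2 + 5.35*l - 1.94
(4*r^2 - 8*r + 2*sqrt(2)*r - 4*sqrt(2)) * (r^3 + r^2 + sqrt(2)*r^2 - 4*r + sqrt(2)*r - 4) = 4*r^5 - 4*r^4 + 6*sqrt(2)*r^4 - 20*r^3 - 6*sqrt(2)*r^3 - 20*sqrt(2)*r^2 + 12*r^2 + 8*sqrt(2)*r + 24*r + 16*sqrt(2)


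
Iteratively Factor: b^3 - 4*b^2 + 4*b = (b - 2)*(b^2 - 2*b) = (b - 2)^2*(b)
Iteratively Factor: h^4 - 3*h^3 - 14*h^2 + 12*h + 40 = (h - 5)*(h^3 + 2*h^2 - 4*h - 8) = (h - 5)*(h - 2)*(h^2 + 4*h + 4) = (h - 5)*(h - 2)*(h + 2)*(h + 2)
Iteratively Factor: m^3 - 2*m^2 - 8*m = (m - 4)*(m^2 + 2*m) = (m - 4)*(m + 2)*(m)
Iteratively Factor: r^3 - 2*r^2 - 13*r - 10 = (r + 2)*(r^2 - 4*r - 5) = (r - 5)*(r + 2)*(r + 1)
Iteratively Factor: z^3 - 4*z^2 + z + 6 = (z - 2)*(z^2 - 2*z - 3) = (z - 2)*(z + 1)*(z - 3)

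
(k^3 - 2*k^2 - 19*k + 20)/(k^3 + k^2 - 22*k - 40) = (k - 1)/(k + 2)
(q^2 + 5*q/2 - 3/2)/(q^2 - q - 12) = (q - 1/2)/(q - 4)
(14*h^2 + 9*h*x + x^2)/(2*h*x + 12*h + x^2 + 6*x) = (7*h + x)/(x + 6)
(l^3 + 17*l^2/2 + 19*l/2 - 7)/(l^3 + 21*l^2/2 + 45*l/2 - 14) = (l + 2)/(l + 4)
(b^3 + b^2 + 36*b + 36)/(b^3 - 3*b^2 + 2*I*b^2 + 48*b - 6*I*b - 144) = (b^2 + b*(1 + 6*I) + 6*I)/(b^2 + b*(-3 + 8*I) - 24*I)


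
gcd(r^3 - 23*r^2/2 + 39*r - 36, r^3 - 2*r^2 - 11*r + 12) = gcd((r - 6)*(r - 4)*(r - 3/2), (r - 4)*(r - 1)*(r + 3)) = r - 4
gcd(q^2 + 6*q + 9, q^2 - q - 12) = q + 3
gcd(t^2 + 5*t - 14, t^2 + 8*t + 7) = t + 7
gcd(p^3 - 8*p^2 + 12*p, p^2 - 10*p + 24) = p - 6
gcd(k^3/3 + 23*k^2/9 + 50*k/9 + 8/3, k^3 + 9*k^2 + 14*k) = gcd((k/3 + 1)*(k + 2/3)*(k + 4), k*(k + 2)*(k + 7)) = 1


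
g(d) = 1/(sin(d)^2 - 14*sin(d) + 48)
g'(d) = (-2*sin(d)*cos(d) + 14*cos(d))/(sin(d)^2 - 14*sin(d) + 48)^2 = 2*(7 - sin(d))*cos(d)/(sin(d)^2 - 14*sin(d) + 48)^2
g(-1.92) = 0.02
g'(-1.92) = -0.00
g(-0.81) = 0.02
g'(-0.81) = 0.00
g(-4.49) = 0.03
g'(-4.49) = -0.00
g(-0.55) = 0.02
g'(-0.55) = 0.00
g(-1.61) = 0.02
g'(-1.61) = -0.00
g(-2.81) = 0.02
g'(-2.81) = -0.00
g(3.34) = 0.02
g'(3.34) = -0.01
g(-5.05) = 0.03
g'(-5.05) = 0.00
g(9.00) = 0.02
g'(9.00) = -0.00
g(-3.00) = 0.02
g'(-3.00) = -0.00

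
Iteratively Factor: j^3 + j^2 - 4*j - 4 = (j + 2)*(j^2 - j - 2) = (j - 2)*(j + 2)*(j + 1)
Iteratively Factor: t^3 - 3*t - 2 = (t - 2)*(t^2 + 2*t + 1) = (t - 2)*(t + 1)*(t + 1)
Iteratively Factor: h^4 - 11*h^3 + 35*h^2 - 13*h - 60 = (h + 1)*(h^3 - 12*h^2 + 47*h - 60) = (h - 3)*(h + 1)*(h^2 - 9*h + 20) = (h - 4)*(h - 3)*(h + 1)*(h - 5)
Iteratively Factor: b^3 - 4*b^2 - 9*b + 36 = (b + 3)*(b^2 - 7*b + 12) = (b - 3)*(b + 3)*(b - 4)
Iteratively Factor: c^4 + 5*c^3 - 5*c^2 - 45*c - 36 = (c + 4)*(c^3 + c^2 - 9*c - 9) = (c - 3)*(c + 4)*(c^2 + 4*c + 3) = (c - 3)*(c + 3)*(c + 4)*(c + 1)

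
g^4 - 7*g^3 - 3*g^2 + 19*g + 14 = (g - 7)*(g - 2)*(g + 1)^2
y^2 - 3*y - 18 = (y - 6)*(y + 3)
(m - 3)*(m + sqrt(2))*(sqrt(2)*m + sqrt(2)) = sqrt(2)*m^3 - 2*sqrt(2)*m^2 + 2*m^2 - 3*sqrt(2)*m - 4*m - 6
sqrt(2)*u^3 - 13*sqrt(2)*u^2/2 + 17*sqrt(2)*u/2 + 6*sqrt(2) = (u - 4)*(u - 3)*(sqrt(2)*u + sqrt(2)/2)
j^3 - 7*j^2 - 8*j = j*(j - 8)*(j + 1)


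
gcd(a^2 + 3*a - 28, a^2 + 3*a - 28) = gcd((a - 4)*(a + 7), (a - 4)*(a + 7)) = a^2 + 3*a - 28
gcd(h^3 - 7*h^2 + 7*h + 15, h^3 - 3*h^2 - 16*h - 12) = h + 1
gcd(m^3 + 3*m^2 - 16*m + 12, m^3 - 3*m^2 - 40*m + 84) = m^2 + 4*m - 12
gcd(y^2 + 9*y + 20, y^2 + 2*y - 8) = y + 4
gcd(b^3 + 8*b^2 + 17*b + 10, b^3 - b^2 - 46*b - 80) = b^2 + 7*b + 10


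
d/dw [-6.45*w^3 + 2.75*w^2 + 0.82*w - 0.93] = -19.35*w^2 + 5.5*w + 0.82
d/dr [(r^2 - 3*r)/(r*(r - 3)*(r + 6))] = -1/(r^2 + 12*r + 36)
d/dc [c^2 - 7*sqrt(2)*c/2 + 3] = 2*c - 7*sqrt(2)/2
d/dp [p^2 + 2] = 2*p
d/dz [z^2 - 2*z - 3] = 2*z - 2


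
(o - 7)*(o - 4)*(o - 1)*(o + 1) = o^4 - 11*o^3 + 27*o^2 + 11*o - 28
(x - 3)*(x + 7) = x^2 + 4*x - 21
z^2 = z^2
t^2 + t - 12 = (t - 3)*(t + 4)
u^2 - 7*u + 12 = (u - 4)*(u - 3)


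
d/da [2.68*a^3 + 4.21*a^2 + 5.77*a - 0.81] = 8.04*a^2 + 8.42*a + 5.77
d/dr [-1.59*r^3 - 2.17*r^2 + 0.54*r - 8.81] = -4.77*r^2 - 4.34*r + 0.54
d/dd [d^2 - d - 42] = 2*d - 1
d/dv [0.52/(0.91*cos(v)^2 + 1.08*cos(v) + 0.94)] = (0.9464*cos(v) + 0.5616)*sin(v)/(0.91*cos(v)^2 + 1.08*cos(v) + 0.94)^2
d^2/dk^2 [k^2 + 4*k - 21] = 2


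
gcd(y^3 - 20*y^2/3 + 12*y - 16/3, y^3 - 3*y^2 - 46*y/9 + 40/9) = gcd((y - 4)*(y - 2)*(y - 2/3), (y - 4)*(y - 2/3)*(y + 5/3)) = y^2 - 14*y/3 + 8/3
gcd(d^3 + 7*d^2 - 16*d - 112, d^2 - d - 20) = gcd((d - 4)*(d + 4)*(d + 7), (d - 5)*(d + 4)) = d + 4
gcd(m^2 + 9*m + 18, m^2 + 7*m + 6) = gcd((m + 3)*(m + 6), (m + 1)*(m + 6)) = m + 6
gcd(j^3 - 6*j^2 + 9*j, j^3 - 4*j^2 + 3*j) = j^2 - 3*j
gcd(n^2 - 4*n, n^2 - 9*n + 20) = n - 4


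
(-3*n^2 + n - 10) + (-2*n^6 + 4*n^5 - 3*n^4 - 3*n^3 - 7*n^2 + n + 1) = -2*n^6 + 4*n^5 - 3*n^4 - 3*n^3 - 10*n^2 + 2*n - 9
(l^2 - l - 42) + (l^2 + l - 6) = 2*l^2 - 48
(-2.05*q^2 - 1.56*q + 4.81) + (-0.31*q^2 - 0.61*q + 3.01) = -2.36*q^2 - 2.17*q + 7.82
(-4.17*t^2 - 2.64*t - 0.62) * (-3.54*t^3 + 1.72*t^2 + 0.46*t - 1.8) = 14.7618*t^5 + 2.1732*t^4 - 4.2642*t^3 + 5.2252*t^2 + 4.4668*t + 1.116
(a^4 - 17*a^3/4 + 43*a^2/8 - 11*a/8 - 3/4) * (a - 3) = a^5 - 29*a^4/4 + 145*a^3/8 - 35*a^2/2 + 27*a/8 + 9/4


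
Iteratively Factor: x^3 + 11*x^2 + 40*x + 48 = (x + 4)*(x^2 + 7*x + 12) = (x + 3)*(x + 4)*(x + 4)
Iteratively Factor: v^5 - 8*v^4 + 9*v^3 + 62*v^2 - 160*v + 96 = (v + 3)*(v^4 - 11*v^3 + 42*v^2 - 64*v + 32) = (v - 2)*(v + 3)*(v^3 - 9*v^2 + 24*v - 16) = (v - 2)*(v - 1)*(v + 3)*(v^2 - 8*v + 16) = (v - 4)*(v - 2)*(v - 1)*(v + 3)*(v - 4)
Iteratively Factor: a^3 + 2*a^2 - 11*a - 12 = (a + 4)*(a^2 - 2*a - 3) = (a - 3)*(a + 4)*(a + 1)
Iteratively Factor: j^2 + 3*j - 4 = (j + 4)*(j - 1)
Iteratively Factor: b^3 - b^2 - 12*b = (b)*(b^2 - b - 12) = b*(b + 3)*(b - 4)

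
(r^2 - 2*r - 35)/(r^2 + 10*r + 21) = (r^2 - 2*r - 35)/(r^2 + 10*r + 21)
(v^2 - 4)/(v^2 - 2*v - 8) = (v - 2)/(v - 4)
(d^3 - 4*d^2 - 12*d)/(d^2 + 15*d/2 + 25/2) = 2*d*(d^2 - 4*d - 12)/(2*d^2 + 15*d + 25)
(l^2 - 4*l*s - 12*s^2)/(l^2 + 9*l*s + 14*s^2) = (l - 6*s)/(l + 7*s)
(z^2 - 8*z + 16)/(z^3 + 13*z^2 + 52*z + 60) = (z^2 - 8*z + 16)/(z^3 + 13*z^2 + 52*z + 60)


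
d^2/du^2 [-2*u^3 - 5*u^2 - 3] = -12*u - 10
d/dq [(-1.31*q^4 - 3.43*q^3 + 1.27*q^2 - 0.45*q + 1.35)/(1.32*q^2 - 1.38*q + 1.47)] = (-3.4584*q^5 + 0.895799999999998*q^4 + 1.764*q^3 - 16.2849*q^2 + 0.1698*q + 1.2015)/(1.7424*q^4 - 3.6432*q^3 + 5.7852*q^2 - 4.0572*q + 2.1609)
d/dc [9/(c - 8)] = -9/(c - 8)^2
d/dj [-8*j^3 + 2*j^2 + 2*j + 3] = -24*j^2 + 4*j + 2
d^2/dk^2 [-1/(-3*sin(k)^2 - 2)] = 6*(-6*sin(k)^4 + 13*sin(k)^2 - 2)/(3*sin(k)^2 + 2)^3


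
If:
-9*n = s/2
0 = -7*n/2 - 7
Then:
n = -2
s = 36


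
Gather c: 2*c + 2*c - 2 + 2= 4*c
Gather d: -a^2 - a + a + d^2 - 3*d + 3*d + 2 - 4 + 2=-a^2 + d^2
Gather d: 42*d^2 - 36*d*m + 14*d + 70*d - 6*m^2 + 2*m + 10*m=42*d^2 + d*(84 - 36*m) - 6*m^2 + 12*m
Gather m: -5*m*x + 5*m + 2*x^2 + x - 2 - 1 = m*(5 - 5*x) + 2*x^2 + x - 3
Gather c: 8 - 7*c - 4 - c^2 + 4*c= -c^2 - 3*c + 4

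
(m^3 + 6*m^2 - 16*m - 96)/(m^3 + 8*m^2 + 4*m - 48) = (m - 4)/(m - 2)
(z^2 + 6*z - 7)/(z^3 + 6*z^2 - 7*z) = 1/z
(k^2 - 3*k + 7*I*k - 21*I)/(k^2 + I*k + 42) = (k - 3)/(k - 6*I)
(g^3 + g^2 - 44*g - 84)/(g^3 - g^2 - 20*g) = (-g^3 - g^2 + 44*g + 84)/(g*(-g^2 + g + 20))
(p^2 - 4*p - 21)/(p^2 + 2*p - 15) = (p^2 - 4*p - 21)/(p^2 + 2*p - 15)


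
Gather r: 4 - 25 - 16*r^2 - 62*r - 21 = -16*r^2 - 62*r - 42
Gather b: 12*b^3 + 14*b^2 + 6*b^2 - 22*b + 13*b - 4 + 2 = 12*b^3 + 20*b^2 - 9*b - 2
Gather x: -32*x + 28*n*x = x*(28*n - 32)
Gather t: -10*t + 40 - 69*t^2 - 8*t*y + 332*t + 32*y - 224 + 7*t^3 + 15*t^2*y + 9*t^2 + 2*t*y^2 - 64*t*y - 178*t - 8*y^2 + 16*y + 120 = 7*t^3 + t^2*(15*y - 60) + t*(2*y^2 - 72*y + 144) - 8*y^2 + 48*y - 64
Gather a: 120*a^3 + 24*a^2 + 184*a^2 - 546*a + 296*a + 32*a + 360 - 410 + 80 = 120*a^3 + 208*a^2 - 218*a + 30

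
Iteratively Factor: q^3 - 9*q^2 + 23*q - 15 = (q - 3)*(q^2 - 6*q + 5) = (q - 3)*(q - 1)*(q - 5)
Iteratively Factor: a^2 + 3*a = (a + 3)*(a)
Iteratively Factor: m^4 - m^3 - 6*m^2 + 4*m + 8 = (m - 2)*(m^3 + m^2 - 4*m - 4) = (m - 2)*(m + 1)*(m^2 - 4) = (m - 2)*(m + 1)*(m + 2)*(m - 2)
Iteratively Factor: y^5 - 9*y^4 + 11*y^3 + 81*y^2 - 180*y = (y + 3)*(y^4 - 12*y^3 + 47*y^2 - 60*y) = (y - 4)*(y + 3)*(y^3 - 8*y^2 + 15*y) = (y - 5)*(y - 4)*(y + 3)*(y^2 - 3*y) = (y - 5)*(y - 4)*(y - 3)*(y + 3)*(y)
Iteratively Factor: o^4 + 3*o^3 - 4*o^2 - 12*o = (o + 2)*(o^3 + o^2 - 6*o) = (o + 2)*(o + 3)*(o^2 - 2*o) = (o - 2)*(o + 2)*(o + 3)*(o)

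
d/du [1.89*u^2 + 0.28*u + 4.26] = 3.78*u + 0.28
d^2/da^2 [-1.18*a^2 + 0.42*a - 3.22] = -2.36000000000000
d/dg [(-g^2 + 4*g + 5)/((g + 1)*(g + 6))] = -11/(g^2 + 12*g + 36)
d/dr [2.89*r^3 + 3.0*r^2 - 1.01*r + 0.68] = 8.67*r^2 + 6.0*r - 1.01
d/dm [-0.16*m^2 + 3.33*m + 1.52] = 3.33 - 0.32*m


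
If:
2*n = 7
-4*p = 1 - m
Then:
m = 4*p + 1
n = 7/2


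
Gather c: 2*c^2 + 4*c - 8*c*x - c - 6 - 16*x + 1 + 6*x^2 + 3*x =2*c^2 + c*(3 - 8*x) + 6*x^2 - 13*x - 5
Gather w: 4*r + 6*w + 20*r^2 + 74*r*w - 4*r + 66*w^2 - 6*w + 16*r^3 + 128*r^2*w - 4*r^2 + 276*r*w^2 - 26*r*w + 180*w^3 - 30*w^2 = 16*r^3 + 16*r^2 + 180*w^3 + w^2*(276*r + 36) + w*(128*r^2 + 48*r)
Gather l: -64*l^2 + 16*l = -64*l^2 + 16*l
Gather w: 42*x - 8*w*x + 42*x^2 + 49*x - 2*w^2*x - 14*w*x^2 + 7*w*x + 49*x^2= -2*w^2*x + w*(-14*x^2 - x) + 91*x^2 + 91*x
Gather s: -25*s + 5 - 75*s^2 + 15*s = -75*s^2 - 10*s + 5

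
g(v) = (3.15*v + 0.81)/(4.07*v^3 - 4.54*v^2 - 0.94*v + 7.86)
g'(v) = (3.15*v + 0.81)*(-12.21*v^2 + 9.08*v + 0.94)/(4.07*v^3 - 4.54*v^2 - 0.94*v + 7.86)^2 + 3.15/(4.07*v^3 - 4.54*v^2 - 0.94*v + 7.86) = (-25.641*v^3 + 4.4109*v^2 + 7.3548*v + 25.5204)/(16.5649*v^6 - 36.9556*v^5 + 12.96*v^4 + 72.5156*v^3 - 70.4852*v^2 - 14.7768*v + 61.7796)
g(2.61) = 0.19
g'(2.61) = -0.17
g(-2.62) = 0.08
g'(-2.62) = 0.06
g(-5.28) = 0.02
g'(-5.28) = 0.01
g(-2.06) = 0.13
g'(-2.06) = 0.12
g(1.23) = 0.63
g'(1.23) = -0.12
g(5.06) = 0.04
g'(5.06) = -0.02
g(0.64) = 0.44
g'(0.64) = 0.61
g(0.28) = 0.23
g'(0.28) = 0.51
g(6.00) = 0.03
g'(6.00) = -0.01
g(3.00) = 0.14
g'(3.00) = -0.11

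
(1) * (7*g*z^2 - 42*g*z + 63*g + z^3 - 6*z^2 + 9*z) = 7*g*z^2 - 42*g*z + 63*g + z^3 - 6*z^2 + 9*z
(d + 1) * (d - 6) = d^2 - 5*d - 6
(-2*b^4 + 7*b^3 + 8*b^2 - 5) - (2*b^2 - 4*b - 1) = -2*b^4 + 7*b^3 + 6*b^2 + 4*b - 4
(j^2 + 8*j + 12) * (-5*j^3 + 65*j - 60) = -5*j^5 - 40*j^4 + 5*j^3 + 460*j^2 + 300*j - 720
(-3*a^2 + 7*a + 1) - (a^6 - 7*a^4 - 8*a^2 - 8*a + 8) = -a^6 + 7*a^4 + 5*a^2 + 15*a - 7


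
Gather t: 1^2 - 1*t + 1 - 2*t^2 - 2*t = -2*t^2 - 3*t + 2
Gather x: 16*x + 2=16*x + 2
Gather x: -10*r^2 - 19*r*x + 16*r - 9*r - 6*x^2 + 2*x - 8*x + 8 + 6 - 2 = -10*r^2 + 7*r - 6*x^2 + x*(-19*r - 6) + 12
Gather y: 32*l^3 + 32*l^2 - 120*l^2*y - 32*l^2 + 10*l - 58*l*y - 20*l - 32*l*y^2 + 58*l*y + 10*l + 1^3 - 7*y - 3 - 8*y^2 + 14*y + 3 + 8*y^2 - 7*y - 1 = 32*l^3 - 120*l^2*y - 32*l*y^2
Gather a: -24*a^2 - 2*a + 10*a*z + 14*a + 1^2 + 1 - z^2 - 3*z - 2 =-24*a^2 + a*(10*z + 12) - z^2 - 3*z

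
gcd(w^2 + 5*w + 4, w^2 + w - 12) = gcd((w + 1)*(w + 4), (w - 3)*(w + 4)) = w + 4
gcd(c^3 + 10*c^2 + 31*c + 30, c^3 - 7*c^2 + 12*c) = 1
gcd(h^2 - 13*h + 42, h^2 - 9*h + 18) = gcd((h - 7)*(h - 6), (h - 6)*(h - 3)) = h - 6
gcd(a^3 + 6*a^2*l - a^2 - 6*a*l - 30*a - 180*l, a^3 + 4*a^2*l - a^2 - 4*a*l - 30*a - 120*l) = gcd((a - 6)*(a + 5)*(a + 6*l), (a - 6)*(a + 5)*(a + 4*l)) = a^2 - a - 30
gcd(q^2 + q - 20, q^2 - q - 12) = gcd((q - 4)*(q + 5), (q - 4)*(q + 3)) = q - 4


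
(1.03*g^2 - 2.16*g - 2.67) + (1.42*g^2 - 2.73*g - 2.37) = 2.45*g^2 - 4.89*g - 5.04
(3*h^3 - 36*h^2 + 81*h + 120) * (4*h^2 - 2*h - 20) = 12*h^5 - 150*h^4 + 336*h^3 + 1038*h^2 - 1860*h - 2400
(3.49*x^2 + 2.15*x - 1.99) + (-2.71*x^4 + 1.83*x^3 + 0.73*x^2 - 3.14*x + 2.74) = -2.71*x^4 + 1.83*x^3 + 4.22*x^2 - 0.99*x + 0.75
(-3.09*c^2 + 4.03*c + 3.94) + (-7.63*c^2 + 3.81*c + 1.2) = -10.72*c^2 + 7.84*c + 5.14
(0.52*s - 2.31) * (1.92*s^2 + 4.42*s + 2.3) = 0.9984*s^3 - 2.1368*s^2 - 9.0142*s - 5.313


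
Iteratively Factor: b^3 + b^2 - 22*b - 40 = (b + 4)*(b^2 - 3*b - 10) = (b + 2)*(b + 4)*(b - 5)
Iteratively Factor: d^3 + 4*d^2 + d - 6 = (d + 3)*(d^2 + d - 2) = (d - 1)*(d + 3)*(d + 2)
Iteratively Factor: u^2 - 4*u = (u - 4)*(u)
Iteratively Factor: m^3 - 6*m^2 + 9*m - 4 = (m - 4)*(m^2 - 2*m + 1) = (m - 4)*(m - 1)*(m - 1)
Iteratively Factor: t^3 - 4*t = (t + 2)*(t^2 - 2*t) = (t - 2)*(t + 2)*(t)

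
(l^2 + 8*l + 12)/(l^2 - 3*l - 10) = (l + 6)/(l - 5)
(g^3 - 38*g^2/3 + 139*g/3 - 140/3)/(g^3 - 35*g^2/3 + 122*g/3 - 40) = (g - 7)/(g - 6)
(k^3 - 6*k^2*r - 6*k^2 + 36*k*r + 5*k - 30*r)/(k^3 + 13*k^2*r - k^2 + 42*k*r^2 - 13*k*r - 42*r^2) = (k^2 - 6*k*r - 5*k + 30*r)/(k^2 + 13*k*r + 42*r^2)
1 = 1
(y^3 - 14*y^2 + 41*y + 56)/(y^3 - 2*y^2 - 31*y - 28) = (y - 8)/(y + 4)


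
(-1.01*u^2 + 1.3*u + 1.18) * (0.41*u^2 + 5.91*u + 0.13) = -0.4141*u^4 - 5.4361*u^3 + 8.0355*u^2 + 7.1428*u + 0.1534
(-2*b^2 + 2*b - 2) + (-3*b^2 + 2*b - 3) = -5*b^2 + 4*b - 5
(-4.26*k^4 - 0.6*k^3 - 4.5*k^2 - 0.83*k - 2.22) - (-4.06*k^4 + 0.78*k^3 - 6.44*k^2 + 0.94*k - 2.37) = -0.2*k^4 - 1.38*k^3 + 1.94*k^2 - 1.77*k + 0.15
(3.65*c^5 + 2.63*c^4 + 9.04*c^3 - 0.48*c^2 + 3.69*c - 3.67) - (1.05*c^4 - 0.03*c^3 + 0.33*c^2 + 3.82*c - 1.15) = 3.65*c^5 + 1.58*c^4 + 9.07*c^3 - 0.81*c^2 - 0.13*c - 2.52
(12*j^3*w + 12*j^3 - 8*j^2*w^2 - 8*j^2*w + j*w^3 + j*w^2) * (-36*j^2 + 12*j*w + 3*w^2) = -432*j^5*w - 432*j^5 + 432*j^4*w^2 + 432*j^4*w - 96*j^3*w^3 - 96*j^3*w^2 - 12*j^2*w^4 - 12*j^2*w^3 + 3*j*w^5 + 3*j*w^4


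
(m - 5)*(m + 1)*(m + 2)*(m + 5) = m^4 + 3*m^3 - 23*m^2 - 75*m - 50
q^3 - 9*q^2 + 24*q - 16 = (q - 4)^2*(q - 1)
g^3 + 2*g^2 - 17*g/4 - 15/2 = (g - 2)*(g + 3/2)*(g + 5/2)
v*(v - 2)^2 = v^3 - 4*v^2 + 4*v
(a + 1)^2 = a^2 + 2*a + 1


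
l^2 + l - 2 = (l - 1)*(l + 2)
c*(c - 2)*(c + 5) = c^3 + 3*c^2 - 10*c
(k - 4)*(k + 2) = k^2 - 2*k - 8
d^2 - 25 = (d - 5)*(d + 5)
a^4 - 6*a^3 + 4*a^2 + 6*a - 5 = (a - 5)*(a - 1)^2*(a + 1)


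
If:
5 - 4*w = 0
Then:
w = 5/4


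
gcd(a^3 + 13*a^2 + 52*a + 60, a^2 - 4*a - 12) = a + 2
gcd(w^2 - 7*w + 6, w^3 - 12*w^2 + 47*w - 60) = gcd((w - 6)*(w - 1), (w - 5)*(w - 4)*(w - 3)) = 1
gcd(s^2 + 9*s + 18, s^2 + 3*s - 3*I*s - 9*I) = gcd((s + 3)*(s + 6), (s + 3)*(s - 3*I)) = s + 3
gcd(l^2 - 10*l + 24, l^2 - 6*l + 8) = l - 4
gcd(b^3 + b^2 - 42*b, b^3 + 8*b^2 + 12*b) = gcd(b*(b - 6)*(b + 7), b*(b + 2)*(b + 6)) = b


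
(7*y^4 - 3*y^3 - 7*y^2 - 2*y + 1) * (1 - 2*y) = -14*y^5 + 13*y^4 + 11*y^3 - 3*y^2 - 4*y + 1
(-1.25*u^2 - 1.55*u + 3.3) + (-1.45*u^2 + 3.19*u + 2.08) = -2.7*u^2 + 1.64*u + 5.38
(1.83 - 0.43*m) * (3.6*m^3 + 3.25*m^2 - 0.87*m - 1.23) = -1.548*m^4 + 5.1905*m^3 + 6.3216*m^2 - 1.0632*m - 2.2509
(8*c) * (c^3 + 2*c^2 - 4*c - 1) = 8*c^4 + 16*c^3 - 32*c^2 - 8*c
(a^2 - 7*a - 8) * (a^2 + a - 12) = a^4 - 6*a^3 - 27*a^2 + 76*a + 96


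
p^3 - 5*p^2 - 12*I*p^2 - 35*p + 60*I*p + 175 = (p - 5)*(p - 7*I)*(p - 5*I)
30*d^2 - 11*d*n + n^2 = (-6*d + n)*(-5*d + n)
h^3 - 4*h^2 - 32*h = h*(h - 8)*(h + 4)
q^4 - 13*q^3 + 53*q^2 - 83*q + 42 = (q - 7)*(q - 3)*(q - 2)*(q - 1)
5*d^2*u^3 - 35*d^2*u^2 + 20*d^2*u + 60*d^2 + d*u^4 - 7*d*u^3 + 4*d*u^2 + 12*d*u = (5*d + u)*(u - 6)*(u - 2)*(d*u + d)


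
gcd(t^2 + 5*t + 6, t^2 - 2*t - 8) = t + 2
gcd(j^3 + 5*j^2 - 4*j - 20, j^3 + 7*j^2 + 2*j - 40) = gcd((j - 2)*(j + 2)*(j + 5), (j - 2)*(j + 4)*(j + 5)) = j^2 + 3*j - 10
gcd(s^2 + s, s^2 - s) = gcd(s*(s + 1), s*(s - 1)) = s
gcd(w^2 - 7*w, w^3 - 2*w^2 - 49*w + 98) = w - 7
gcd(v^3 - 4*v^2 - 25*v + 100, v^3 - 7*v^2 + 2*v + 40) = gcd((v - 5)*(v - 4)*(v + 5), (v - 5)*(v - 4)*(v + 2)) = v^2 - 9*v + 20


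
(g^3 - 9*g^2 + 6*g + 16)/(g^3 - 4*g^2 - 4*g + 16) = (g^2 - 7*g - 8)/(g^2 - 2*g - 8)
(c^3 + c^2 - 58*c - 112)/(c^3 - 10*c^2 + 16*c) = (c^2 + 9*c + 14)/(c*(c - 2))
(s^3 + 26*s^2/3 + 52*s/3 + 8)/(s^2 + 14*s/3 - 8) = (3*s^2 + 8*s + 4)/(3*s - 4)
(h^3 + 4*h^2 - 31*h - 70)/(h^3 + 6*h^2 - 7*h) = (h^2 - 3*h - 10)/(h*(h - 1))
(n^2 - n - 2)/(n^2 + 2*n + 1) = (n - 2)/(n + 1)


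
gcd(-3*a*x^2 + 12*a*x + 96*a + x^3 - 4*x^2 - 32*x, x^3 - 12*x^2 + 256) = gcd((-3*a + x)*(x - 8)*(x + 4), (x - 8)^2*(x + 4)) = x^2 - 4*x - 32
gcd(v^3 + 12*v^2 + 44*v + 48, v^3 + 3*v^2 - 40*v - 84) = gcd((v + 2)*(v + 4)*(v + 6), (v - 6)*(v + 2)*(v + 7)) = v + 2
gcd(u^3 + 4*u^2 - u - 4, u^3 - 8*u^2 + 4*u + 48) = 1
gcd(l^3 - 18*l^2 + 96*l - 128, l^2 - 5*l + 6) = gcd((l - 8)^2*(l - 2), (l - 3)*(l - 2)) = l - 2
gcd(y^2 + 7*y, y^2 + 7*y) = y^2 + 7*y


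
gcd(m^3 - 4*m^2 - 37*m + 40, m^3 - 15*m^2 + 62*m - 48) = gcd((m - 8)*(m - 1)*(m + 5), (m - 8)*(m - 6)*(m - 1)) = m^2 - 9*m + 8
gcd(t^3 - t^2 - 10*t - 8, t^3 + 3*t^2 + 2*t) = t^2 + 3*t + 2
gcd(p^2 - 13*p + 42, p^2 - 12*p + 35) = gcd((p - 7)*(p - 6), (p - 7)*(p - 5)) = p - 7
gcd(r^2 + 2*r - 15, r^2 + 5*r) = r + 5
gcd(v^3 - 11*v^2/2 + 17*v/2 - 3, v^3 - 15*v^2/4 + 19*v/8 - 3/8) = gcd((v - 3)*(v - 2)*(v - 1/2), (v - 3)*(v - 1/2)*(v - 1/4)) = v^2 - 7*v/2 + 3/2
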